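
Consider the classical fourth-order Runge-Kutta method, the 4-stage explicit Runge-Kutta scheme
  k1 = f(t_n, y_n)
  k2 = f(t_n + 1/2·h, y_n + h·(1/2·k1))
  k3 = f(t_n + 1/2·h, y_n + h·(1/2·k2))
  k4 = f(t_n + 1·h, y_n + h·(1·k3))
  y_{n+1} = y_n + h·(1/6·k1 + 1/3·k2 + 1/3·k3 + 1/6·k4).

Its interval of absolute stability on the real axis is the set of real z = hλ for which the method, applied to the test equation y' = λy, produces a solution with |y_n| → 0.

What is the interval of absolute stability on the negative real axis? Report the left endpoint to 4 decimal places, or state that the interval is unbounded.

z∈(-2.7853,0).

With y'=λy (z=hλ):
  order 4, 4-stage ⇒ R(z)=1+z+z^2/2+z^3/6+z^4/24
  (e.g. R(-0.43)=0.65062, |R|=0.65062)

Find x<0 with |R(x)|<1.
x=-0.43: |R|=0.6506
|R(-2.16)|=0.4002 |R(-1.34)|=0.2911 |R(-0.68)|=0.5077
Bisect:
  x_lo=-3.2623 |R|=1.9919  x_hi=-0.2933 |R|=0.7458
  mid=-1.77783 |R|=0.28223 →hi
  mid=-2.52009 |R|=0.66844 →hi
  mid=-2.89122 |R|=1.17181 →lo
  mid=-2.70566 |R|=0.88642 →hi
  mid=-2.79844 |R|=1.02000 →lo
  mid=-2.75205 |R|=0.95102 →hi
  mid=-2.77524 |R|=0.98495 →hi
  mid=-2.78684 |R|=1.00233 →lo
  mid=-2.78104 |R|=0.99361 →hi
  mid=-2.78394 |R|=0.99796 →hi
  ...
  [-2.78539,-2.78521] ⇒ x*=-2.7853
Stable set (-2.7853, 0).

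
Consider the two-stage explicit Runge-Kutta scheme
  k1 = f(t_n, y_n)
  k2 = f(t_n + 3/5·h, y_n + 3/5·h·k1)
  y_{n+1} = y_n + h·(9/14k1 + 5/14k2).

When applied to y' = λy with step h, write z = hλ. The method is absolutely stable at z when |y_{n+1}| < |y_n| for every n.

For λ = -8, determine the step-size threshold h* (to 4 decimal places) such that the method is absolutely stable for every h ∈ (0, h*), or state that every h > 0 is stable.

(-4.6667,0); λ=-8 ⇒ h* = (14/3)/8 = 0.5833.

Test eqn y'=λy, z=hλ:
  k1=λy_n ⇒ h·k1=z·y_n;  k2=λ(1+3/5z)y_n ⇒ h·k2=z(1+3/5z)y_n
  y_{n+1}/y_n = 1 + 9/14z + 5/14z(1+3/5z) = 1 + z + 3/14z²
  Hence R(z) = 1 + z + 3/14z².

Boundary: |R(x)|=1, x<0.
x=-1.17: |R|=0.1233
R=1: x+3/14x²=0 ⇒ x=−14/3=-4.6667; min R=1−1/(4·3/14)=-0.1667>−1
Confirm numerically:
  x=-3.872: |R|=0.34065 <1
  x=-2.826: |R|=0.11466 <1
  x=-2.749: |R|=0.12964 <1
  x=-2.096: |R|=0.15460 <1
  x=-4.801: |R|=1.13820 >1
  x=-4.751: |R|=1.08586 >1
Stable set (-4.6667, 0).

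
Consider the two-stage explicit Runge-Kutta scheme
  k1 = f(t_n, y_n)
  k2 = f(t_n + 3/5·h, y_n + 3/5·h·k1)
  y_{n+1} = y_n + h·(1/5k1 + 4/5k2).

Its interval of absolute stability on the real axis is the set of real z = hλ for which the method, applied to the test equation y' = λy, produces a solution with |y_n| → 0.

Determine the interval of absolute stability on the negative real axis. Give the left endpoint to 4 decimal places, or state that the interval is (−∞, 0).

With y'=λy (z=hλ):
  k1=λy_n ⇒ h·k1=z·y_n;  k2=λ(1+3/5z)y_n ⇒ h·k2=z(1+3/5z)y_n
  y_{n+1}/y_n = 1 + 1/5z + 4/5z(1+3/5z) = 1 + z + 12/25z²
  Hence R(z) = 1 + z + 12/25z².

Boundary: |R(x)|=1, x<0.
x=-1.15: |R|=0.4848
R=1: x+12/25x²=0 ⇒ x=−25/12=-2.0833; min R=1−1/(4·12/25)=0.4792>−1
Confirm numerically:
  x=-2.037: |R|=0.95470 <1
  x=-1.730: |R|=0.70659 <1
  x=-1.602: |R|=0.62987 <1
  x=-1.294: |R|=0.50973 <1
  x=-2.579: |R|=1.61360 >1
  x=-2.491: |R|=1.48744 >1
  x=-2.173: |R|=1.09353 >1
Interval (-2.0833, 0).

z∈(-2.0833,0).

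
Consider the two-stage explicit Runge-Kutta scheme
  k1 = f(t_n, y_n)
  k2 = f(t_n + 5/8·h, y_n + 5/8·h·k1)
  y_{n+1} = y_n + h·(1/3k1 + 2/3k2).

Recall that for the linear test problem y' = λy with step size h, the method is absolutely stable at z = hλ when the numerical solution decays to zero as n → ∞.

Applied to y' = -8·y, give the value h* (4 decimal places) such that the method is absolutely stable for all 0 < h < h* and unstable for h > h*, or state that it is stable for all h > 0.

(-2.4000,0); λ=-8 ⇒ h* = (12/5)/8 = 0.3000.

Test eqn y'=λy, z=hλ:
  k1=λy_n ⇒ h·k1=z·y_n;  k2=λ(1+5/8z)y_n ⇒ h·k2=z(1+5/8z)y_n
  y_{n+1}/y_n = 1 + 1/3z + 2/3z(1+5/8z) = 1 + z + 5/12z²
  so R(z) = 1 + z + 5/12z².

Need |R(x)|<1, x<0.
x=-0.83: |R|=0.4570
R=1: x+5/12x²=0 ⇒ x=−12/5=-2.4000; min R=1−1/(4·5/12)=0.4000>−1
Confirm numerically:
  x=-1.917: |R|=0.61420 <1
  x=-1.909: |R|=0.60945 <1
  x=-1.371: |R|=0.41218 <1
  x=-2.793: |R|=1.45735 >1
  x=-2.543: |R|=1.15152 >1
  x=-2.472: |R|=1.07416 >1
Interval (-2.4000, 0).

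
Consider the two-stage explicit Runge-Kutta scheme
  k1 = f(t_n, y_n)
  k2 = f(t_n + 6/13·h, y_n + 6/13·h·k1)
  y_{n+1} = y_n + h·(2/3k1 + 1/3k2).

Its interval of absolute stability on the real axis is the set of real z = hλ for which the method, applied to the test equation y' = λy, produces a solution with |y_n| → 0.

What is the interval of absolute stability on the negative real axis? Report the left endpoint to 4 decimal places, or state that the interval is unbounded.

(-6.5000, 0).

With y'=λy (z=hλ):
  k1=λy_n ⇒ h·k1=z·y_n;  k2=λ(1+6/13z)y_n ⇒ h·k2=z(1+6/13z)y_n
  y_{n+1}/y_n = 1 + 2/3z + 1/3z(1+6/13z) = 1 + z + 2/13z²
  R(z) = 1 + z + 2/13z².

Find x<0 with |R(x)|<1.
x=-0.9: |R|=0.2246
R=1: x+2/13x²=0 ⇒ x=−13/2=-6.5000; min R=1−1/(4·2/13)=-0.6250>−1
Confirm numerically:
  x=-6.174: |R|=0.69035 <1
  x=-5.643: |R|=0.25599 <1
  x=-4.549: |R|=0.36540 <1
  x=-3.008: |R|=0.61599 <1
  x=-6.942: |R|=1.47206 >1
  x=-6.805: |R|=1.31931 >1
Stable set (-6.5000, 0).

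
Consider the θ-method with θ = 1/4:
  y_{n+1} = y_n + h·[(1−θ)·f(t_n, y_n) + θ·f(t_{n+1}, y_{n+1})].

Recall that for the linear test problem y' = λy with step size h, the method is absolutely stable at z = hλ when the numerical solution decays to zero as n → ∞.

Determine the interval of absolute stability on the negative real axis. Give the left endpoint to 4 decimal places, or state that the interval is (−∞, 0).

Set f=λy, z=hλ:
  y_{n+1} = y_n + z·[3/4·y_n + 1/4·y_{n+1}] ⇒ (1 − 1/4z)y_{n+1} = (1 + 3/4z)y_n
  Hence R(z) = (1 + 3/4z)/(1 − 1/4z).

Find x<0 with |R(x)|<1.
x=-0.55: |R|=0.5165
R=−1: 1+3/4x = −1+1/4x ⇒ -1/2x=2 ⇒ x=2/(-1/2)=-4.0000
Confirm numerically:
  x=-3.300: |R|=0.80822 <1
  x=-3.233: |R|=0.78792 <1
  x=-2.680: |R|=0.60479 <1
  x=-4.373: |R|=1.08910 >1
  x=-4.230: |R|=1.05589 >1
Interval (-4.0000, 0).

z∈(-4.0000,0).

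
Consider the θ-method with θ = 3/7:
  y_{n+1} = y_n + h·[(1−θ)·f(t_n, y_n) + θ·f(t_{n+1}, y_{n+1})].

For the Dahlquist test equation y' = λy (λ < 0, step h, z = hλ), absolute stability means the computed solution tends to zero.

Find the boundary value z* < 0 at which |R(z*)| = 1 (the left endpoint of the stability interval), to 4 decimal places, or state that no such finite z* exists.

left endpoint -14.0000.

Set f=λy, z=hλ:
  y_{n+1} = y_n + z·[4/7·y_n + 3/7·y_{n+1}] ⇒ (1 − 3/7z)y_{n+1} = (1 + 4/7z)y_n
  so R(z) = (1 + 4/7z)/(1 − 3/7z).

Find x<0 with |R(x)|<1.
x=-1.5: |R|=0.0870
R=−1: 1+4/7x = −1+3/7x ⇒ -1/7x=2 ⇒ x=2/(-1/7)=-14.0000
Confirm numerically:
  x=-13.171: |R|=0.98218 <1
  x=-12.495: |R|=0.96617 <1
  x=-8.582: |R|=0.83454 <1
  x=-14.514: |R|=1.01017 >1
  x=-14.298: |R|=1.00597 >1
Interval (-14.0000, 0).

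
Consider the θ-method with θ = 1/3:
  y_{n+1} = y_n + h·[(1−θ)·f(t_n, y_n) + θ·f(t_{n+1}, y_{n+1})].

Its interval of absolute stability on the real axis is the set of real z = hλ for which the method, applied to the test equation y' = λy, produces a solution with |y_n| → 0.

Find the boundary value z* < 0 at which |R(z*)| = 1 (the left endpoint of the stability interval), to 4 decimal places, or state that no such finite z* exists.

On y'=λy, z=hλ:
  y_{n+1} = y_n + z·[2/3·y_n + 1/3·y_{n+1}] ⇒ (1 − 1/3z)y_{n+1} = (1 + 2/3z)y_n
  R(z) = (1 + 2/3z)/(1 − 1/3z).

Solve |R(x)|<1 on ℝ⁻.
x=-1.18: |R|=0.1531
R=−1: 1+2/3x = −1+1/3x ⇒ -1/3x=2 ⇒ x=2/(-1/3)=-6.0000
Confirm numerically:
  x=-4.808: |R|=0.84734 <1
  x=-4.713: |R|=0.83314 <1
  x=-2.430: |R|=0.34254 <1
  x=-6.577: |R|=1.06025 >1
  x=-6.117: |R|=1.01283 >1
So |R|<1 on (-6.0000, 0).

left endpoint -6.0000.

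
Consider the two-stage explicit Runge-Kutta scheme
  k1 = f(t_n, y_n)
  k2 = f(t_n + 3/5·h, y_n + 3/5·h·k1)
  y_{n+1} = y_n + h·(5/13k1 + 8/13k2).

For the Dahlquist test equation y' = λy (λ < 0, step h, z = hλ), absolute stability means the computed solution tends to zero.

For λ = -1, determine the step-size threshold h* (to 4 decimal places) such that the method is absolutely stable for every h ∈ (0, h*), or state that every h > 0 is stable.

Test eqn y'=λy, z=hλ:
  k1=λy_n ⇒ h·k1=z·y_n;  k2=λ(1+3/5z)y_n ⇒ h·k2=z(1+3/5z)y_n
  y_{n+1}/y_n = 1 + 5/13z + 8/13z(1+3/5z) = 1 + z + 24/65z²
  so R(z) = 1 + z + 24/65z².

Solve |R(x)|<1 on ℝ⁻.
x=-0.51: |R|=0.5860
R=1: x+24/65x²=0 ⇒ x=−65/24=-2.7083; min R=1−1/(4·24/65)=0.3229>−1
Confirm numerically:
  x=-2.654: |R|=0.94676 <1
  x=-2.211: |R|=0.59399 <1
  x=-2.093: |R|=0.52447 <1
  x=-1.141: |R|=0.33969 <1
  x=-3.103: |R|=1.45218 >1
  x=-2.981: |R|=1.30012 >1
  x=-2.821: |R|=1.11735 >1
Interval (-2.7083, 0).

(-2.7083,0); λ=-1 ⇒ h* = (65/24)/1 = 2.7083.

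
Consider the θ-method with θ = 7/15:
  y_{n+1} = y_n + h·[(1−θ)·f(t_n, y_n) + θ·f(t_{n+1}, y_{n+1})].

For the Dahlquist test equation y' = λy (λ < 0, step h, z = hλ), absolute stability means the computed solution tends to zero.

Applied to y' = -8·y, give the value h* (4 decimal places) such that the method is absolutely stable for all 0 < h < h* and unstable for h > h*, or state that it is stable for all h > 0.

Test eqn y'=λy, z=hλ:
  y_{n+1} = y_n + z·[8/15·y_n + 7/15·y_{n+1}] ⇒ (1 − 7/15z)y_{n+1} = (1 + 8/15z)y_n
  so R(z) = (1 + 8/15z)/(1 − 7/15z).

Solve |R(x)|<1 on ℝ⁻.
x=-1.57: |R|=0.0939
R=−1: 1+8/15x = −1+7/15x ⇒ -1/15x=2 ⇒ x=2/(-1/15)=-30.0000
Confirm numerically:
  x=-24.738: |R|=0.97204 <1
  x=-24.726: |R|=0.97196 <1
  x=-22.318: |R|=0.95514 <1
  x=-30.491: |R|=1.00215 >1
  x=-30.077: |R|=1.00034 >1
Stable set (-30.0000, 0).

(-30.0000,0); λ=-8 ⇒ h* = (30)/8 = 3.7500.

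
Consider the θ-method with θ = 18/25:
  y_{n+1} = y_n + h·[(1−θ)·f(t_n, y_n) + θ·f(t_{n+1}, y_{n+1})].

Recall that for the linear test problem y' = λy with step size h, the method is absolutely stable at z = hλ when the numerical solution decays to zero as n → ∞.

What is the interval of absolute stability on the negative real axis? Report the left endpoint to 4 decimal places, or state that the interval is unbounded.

interval (−∞, 0).

With y'=λy (z=hλ):
  y_{n+1} = y_n + z·[7/25·y_n + 18/25·y_{n+1}] ⇒ (1 − 18/25z)y_{n+1} = (1 + 7/25z)y_n
  ⇒ R(z) = (1 + 7/25z)/(1 − 18/25z).

Need |R(x)|<1, x<0.
x=-1.11: |R|=0.3831
x=-2: |R|=0.1803
x=-10: |R|=0.2195
x=-100: |R|=0.3699
θ=18/25≥1/2 ⇒ |1+7/25x|<|1−18/25x| ∀x<0 ⇒ interval (−∞,0).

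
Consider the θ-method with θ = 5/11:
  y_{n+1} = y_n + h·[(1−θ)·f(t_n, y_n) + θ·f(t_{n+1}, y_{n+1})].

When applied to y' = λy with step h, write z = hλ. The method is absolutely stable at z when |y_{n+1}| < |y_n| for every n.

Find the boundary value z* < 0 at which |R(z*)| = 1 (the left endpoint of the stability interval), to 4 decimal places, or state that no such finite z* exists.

Set f=λy, z=hλ:
  y_{n+1} = y_n + z·[6/11·y_n + 5/11·y_{n+1}] ⇒ (1 − 5/11z)y_{n+1} = (1 + 6/11z)y_n
  R(z) = (1 + 6/11z)/(1 − 5/11z).

Solve |R(x)|<1 on ℝ⁻.
x=-0.76: |R|=0.4351
R=−1: 1+6/11x = −1+5/11x ⇒ -1/11x=2 ⇒ x=2/(-1/11)=-22.0000
Confirm numerically:
  x=-21.066: |R|=0.99197 <1
  x=-17.736: |R|=0.95722 <1
  x=-13.533: |R|=0.89237 <1
  x=-12.934: |R|=0.88019 <1
  x=-22.384: |R|=1.00312 >1
  x=-22.168: |R|=1.00138 >1
So |R|<1 on (-22.0000, 0).

z* = -22.0000.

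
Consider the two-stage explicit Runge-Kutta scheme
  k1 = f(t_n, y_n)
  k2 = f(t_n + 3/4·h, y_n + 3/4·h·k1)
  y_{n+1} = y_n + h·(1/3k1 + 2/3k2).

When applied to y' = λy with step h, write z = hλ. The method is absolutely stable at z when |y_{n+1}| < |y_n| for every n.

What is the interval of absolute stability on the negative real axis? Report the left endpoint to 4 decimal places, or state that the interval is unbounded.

z∈(-2.0000,0).

Set f=λy, z=hλ:
  k1=λy_n ⇒ h·k1=z·y_n;  k2=λ(1+3/4z)y_n ⇒ h·k2=z(1+3/4z)y_n
  y_{n+1}/y_n = 1 + 1/3z + 2/3z(1+3/4z) = 1 + z + 1/2z²
  so R(z) = 1 + z + 1/2z².

Boundary: |R(x)|=1, x<0.
x=-1.5: |R|=0.6250
R=1: x+1/2x²=0 ⇒ x=−2=-2.0000; min R=1−1/(4·1/2)=0.5000>−1
Confirm numerically:
  x=-1.699: |R|=0.74430 <1
  x=-1.029: |R|=0.50042 <1
  x=-1.024: |R|=0.50029 <1
  x=-0.973: |R|=0.50036 <1
  x=-2.243: |R|=1.27252 >1
  x=-2.157: |R|=1.16932 >1
  x=-2.056: |R|=1.05757 >1
So |R|<1 on (-2.0000, 0).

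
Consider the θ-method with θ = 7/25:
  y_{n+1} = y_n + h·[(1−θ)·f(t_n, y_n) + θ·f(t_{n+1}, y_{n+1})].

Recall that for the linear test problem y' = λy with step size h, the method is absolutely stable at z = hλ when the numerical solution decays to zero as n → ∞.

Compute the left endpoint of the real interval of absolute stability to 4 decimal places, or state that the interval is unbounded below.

left endpoint -4.5455.

Test eqn y'=λy, z=hλ:
  y_{n+1} = y_n + z·[18/25·y_n + 7/25·y_{n+1}] ⇒ (1 − 7/25z)y_{n+1} = (1 + 18/25z)y_n
  Hence R(z) = (1 + 18/25z)/(1 − 7/25z).

Find x<0 with |R(x)|<1.
x=-1.11: |R|=0.1532
R=−1: 1+18/25x = −1+7/25x ⇒ -11/25x=2 ⇒ x=2/(-11/25)=-4.5455
Confirm numerically:
  x=-3.950: |R|=0.87559 <1
  x=-3.133: |R|=0.66894 <1
  x=-2.696: |R|=0.53629 <1
  x=-2.660: |R|=0.52453 <1
  x=-5.095: |R|=1.09965 >1
  x=-4.759: |R|=1.04028 >1
  x=-4.715: |R|=1.03215 >1
Interval (-4.5455, 0).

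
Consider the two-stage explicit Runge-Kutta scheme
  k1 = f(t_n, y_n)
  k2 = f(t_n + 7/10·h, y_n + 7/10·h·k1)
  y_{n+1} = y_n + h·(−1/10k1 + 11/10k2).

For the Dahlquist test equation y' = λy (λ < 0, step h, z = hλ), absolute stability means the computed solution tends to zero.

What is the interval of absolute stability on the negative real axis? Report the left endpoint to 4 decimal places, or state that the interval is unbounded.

On y'=λy, z=hλ:
  k1=λy_n ⇒ h·k1=z·y_n;  k2=λ(1+7/10z)y_n ⇒ h·k2=z(1+7/10z)y_n
  y_{n+1}/y_n = 1 − 1/10z + 11/10z(1+7/10z) = 1 + z + 77/100z²
  ⇒ R(z) = 1 + z + 77/100z².

Solve |R(x)|<1 on ℝ⁻.
x=-1.37: |R|=1.0752
R=1: x+77/100x²=0 ⇒ x=−100/77=-1.2987; min R=1−1/(4·77/100)=0.6753>−1
Confirm numerically:
  x=-1.160: |R|=0.87611 <1
  x=-1.034: |R|=0.78925 <1
  x=-0.847: |R|=0.70540 <1
  x=-0.819: |R|=0.69749 <1
  x=-1.525: |R|=1.26573 >1
  x=-1.430: |R|=1.14457 >1
  x=-1.402: |R|=1.11152 >1
Interval (-1.2987, 0).

(-1.2987, 0).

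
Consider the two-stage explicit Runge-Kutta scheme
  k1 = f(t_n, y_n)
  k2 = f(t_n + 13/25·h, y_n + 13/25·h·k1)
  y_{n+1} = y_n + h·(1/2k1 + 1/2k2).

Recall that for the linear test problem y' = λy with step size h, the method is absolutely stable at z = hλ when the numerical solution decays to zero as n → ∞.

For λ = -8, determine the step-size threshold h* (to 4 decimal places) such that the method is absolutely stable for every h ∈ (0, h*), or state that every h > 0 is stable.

(-3.8462,0); λ=-8 ⇒ h* = (50/13)/8 = 0.4808.

Test eqn y'=λy, z=hλ:
  k1=λy_n ⇒ h·k1=z·y_n;  k2=λ(1+13/25z)y_n ⇒ h·k2=z(1+13/25z)y_n
  y_{n+1}/y_n = 1 + 1/2z + 1/2z(1+13/25z) = 1 + z + 13/50z²
  so R(z) = 1 + z + 13/50z².

Find x<0 with |R(x)|<1.
x=-0.74: |R|=0.4024
R=1: x+13/50x²=0 ⇒ x=−50/13=-3.8462; min R=1−1/(4·13/50)=0.0385>−1
Confirm numerically:
  x=-3.323: |R|=0.54801 <1
  x=-2.068: |R|=0.04392 <1
  x=-1.657: |R|=0.05687 <1
  x=-4.385: |R|=1.61434 >1
  x=-4.220: |R|=1.41018 >1
So |R|<1 on (-3.8462, 0).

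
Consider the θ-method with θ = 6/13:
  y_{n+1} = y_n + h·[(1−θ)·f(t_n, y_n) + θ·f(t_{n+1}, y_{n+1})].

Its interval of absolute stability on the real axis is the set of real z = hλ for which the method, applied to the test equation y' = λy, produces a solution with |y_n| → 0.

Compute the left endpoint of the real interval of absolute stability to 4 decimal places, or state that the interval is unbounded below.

With y'=λy (z=hλ):
  y_{n+1} = y_n + z·[7/13·y_n + 6/13·y_{n+1}] ⇒ (1 − 6/13z)y_{n+1} = (1 + 7/13z)y_n
  Hence R(z) = (1 + 7/13z)/(1 − 6/13z).

Solve |R(x)|<1 on ℝ⁻.
x=-0.32: |R|=0.7212
R=−1: 1+7/13x = −1+6/13x ⇒ -1/13x=2 ⇒ x=2/(-1/13)=-26.0000
Confirm numerically:
  x=-19.955: |R|=0.95446 <1
  x=-18.259: |R|=0.93684 <1
  x=-17.786: |R|=0.93139 <1
  x=-12.450: |R|=0.84550 <1
  x=-26.451: |R|=1.00263 >1
  x=-26.294: |R|=1.00172 >1
  x=-26.271: |R|=1.00159 >1
So |R|<1 on (-26.0000, 0).

left endpoint -26.0000.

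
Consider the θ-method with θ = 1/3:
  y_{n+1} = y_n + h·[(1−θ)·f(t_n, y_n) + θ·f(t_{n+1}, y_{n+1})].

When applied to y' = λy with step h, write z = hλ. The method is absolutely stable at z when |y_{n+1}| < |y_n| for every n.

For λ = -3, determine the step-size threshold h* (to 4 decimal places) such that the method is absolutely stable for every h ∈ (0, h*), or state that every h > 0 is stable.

(-6.0000,0); λ=-3 ⇒ h* = (6)/3 = 2.0000.

On y'=λy, z=hλ:
  y_{n+1} = y_n + z·[2/3·y_n + 1/3·y_{n+1}] ⇒ (1 − 1/3z)y_{n+1} = (1 + 2/3z)y_n
  so R(z) = (1 + 2/3z)/(1 − 1/3z).

Find x<0 with |R(x)|<1.
x=-1.06: |R|=0.2167
R=−1: 1+2/3x = −1+1/3x ⇒ -1/3x=2 ⇒ x=2/(-1/3)=-6.0000
Confirm numerically:
  x=-4.698: |R|=0.83087 <1
  x=-3.959: |R|=0.70671 <1
  x=-3.783: |R|=0.67315 <1
  x=-6.490: |R|=1.05163 >1
  x=-6.403: |R|=1.04286 >1
  x=-6.348: |R|=1.03723 >1
Interval (-6.0000, 0).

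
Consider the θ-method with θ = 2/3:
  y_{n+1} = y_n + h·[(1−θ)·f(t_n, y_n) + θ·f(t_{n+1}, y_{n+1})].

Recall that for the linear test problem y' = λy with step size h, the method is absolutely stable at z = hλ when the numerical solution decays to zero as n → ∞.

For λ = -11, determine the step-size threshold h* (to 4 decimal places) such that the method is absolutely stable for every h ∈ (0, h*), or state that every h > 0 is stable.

Test eqn y'=λy, z=hλ:
  y_{n+1} = y_n + z·[1/3·y_n + 2/3·y_{n+1}] ⇒ (1 − 2/3z)y_{n+1} = (1 + 1/3z)y_n
  ⇒ R(z) = (1 + 1/3z)/(1 − 2/3z).

Find x<0 with |R(x)|<1.
x=-0.63: |R|=0.5563
x=-2: |R|=0.1429
x=-10: |R|=0.3043
x=-100: |R|=0.4778
θ=2/3≥1/2 ⇒ |1+1/3x|<|1−2/3x| ∀x<0 ⇒ stable on all of ℝ⁻.

unbounded; (−∞, 0). Any h>0 works for λ=-11.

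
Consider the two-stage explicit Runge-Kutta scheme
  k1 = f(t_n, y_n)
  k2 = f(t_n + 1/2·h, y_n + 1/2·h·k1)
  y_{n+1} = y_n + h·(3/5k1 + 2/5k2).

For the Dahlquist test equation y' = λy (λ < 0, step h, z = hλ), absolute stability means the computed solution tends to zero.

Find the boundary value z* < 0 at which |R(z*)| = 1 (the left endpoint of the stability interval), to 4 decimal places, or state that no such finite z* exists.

left endpoint -5.0000.

With y'=λy (z=hλ):
  k1=λy_n ⇒ h·k1=z·y_n;  k2=λ(1+1/2z)y_n ⇒ h·k2=z(1+1/2z)y_n
  y_{n+1}/y_n = 1 + 3/5z + 2/5z(1+1/2z) = 1 + z + 1/5z²
  Hence R(z) = 1 + z + 1/5z².

Need |R(x)|<1, x<0.
x=-1.76: |R|=0.1405
R=1: x+1/5x²=0 ⇒ x=−5=-5.0000; min R=1−1/(4·1/5)=-0.2500>−1
Confirm numerically:
  x=-4.068: |R|=0.24172 <1
  x=-2.284: |R|=0.24067 <1
  x=-2.249: |R|=0.23740 <1
  x=-5.457: |R|=1.49877 >1
  x=-5.323: |R|=1.34387 >1
  x=-5.102: |R|=1.10408 >1
So |R|<1 on (-5.0000, 0).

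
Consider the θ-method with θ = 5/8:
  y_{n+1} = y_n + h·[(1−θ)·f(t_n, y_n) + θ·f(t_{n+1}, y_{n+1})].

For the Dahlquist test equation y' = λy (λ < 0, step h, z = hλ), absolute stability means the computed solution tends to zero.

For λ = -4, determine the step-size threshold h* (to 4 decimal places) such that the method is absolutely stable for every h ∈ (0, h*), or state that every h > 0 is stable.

(−∞, 0) — no finite endpoint. Any h>0 works for λ=-4.

On y'=λy, z=hλ:
  y_{n+1} = y_n + z·[3/8·y_n + 5/8·y_{n+1}] ⇒ (1 − 5/8z)y_{n+1} = (1 + 3/8z)y_n
  so R(z) = (1 + 3/8z)/(1 − 5/8z).

Solve |R(x)|<1 on ℝ⁻.
x=-1.2: |R|=0.3143
x=-2: |R|=0.1111
x=-10: |R|=0.3793
x=-100: |R|=0.5748
θ=5/8≥1/2 ⇒ |1+3/8x|<|1−5/8x| ∀x<0 ⇒ stable on all of ℝ⁻.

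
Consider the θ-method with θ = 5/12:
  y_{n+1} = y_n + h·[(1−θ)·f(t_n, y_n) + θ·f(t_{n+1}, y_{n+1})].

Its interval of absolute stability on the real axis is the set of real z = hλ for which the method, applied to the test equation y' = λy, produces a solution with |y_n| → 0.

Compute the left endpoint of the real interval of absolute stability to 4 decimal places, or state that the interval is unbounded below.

Set f=λy, z=hλ:
  y_{n+1} = y_n + z·[7/12·y_n + 5/12·y_{n+1}] ⇒ (1 − 5/12z)y_{n+1} = (1 + 7/12z)y_n
  so R(z) = (1 + 7/12z)/(1 − 5/12z).

Boundary: |R(x)|=1, x<0.
x=-1.41: |R|=0.1118
R=−1: 1+7/12x = −1+5/12x ⇒ -1/6x=2 ⇒ x=2/(-1/6)=-12.0000
Confirm numerically:
  x=-11.429: |R|=0.98348 <1
  x=-10.032: |R|=0.93668 <1
  x=-9.216: |R|=0.90413 <1
  x=-12.394: |R|=1.01065 >1
  x=-12.374: |R|=1.01013 >1
So |R|<1 on (-12.0000, 0).

left endpoint -12.0000.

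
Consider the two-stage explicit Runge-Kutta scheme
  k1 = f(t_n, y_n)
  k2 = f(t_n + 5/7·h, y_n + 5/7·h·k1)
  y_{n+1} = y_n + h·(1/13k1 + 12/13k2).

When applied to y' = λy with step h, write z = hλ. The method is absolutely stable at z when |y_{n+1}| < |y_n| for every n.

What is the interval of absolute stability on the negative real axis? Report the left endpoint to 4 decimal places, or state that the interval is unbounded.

z∈(-1.5167,0).

With y'=λy (z=hλ):
  k1=λy_n ⇒ h·k1=z·y_n;  k2=λ(1+5/7z)y_n ⇒ h·k2=z(1+5/7z)y_n
  y_{n+1}/y_n = 1 + 1/13z + 12/13z(1+5/7z) = 1 + z + 60/91z²
  R(z) = 1 + z + 60/91z².

Solve |R(x)|<1 on ℝ⁻.
x=-0.3: |R|=0.7593
R=1: x+60/91x²=0 ⇒ x=−91/60=-1.5167; min R=1−1/(4·60/91)=0.6208>−1
Confirm numerically:
  x=-1.099: |R|=0.69735 <1
  x=-1.031: |R|=0.66985 <1
  x=-1.022: |R|=0.66667 <1
  x=-1.792: |R|=1.32532 >1
  x=-1.641: |R|=1.13453 >1
Interval (-1.5167, 0).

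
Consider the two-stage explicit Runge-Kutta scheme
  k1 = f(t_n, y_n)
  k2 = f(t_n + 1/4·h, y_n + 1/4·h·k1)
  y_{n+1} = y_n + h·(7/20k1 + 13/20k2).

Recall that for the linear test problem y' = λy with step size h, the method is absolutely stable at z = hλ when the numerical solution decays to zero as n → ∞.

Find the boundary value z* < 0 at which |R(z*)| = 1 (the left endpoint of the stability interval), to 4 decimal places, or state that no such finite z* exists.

z* = -6.1538.

Test eqn y'=λy, z=hλ:
  k1=λy_n ⇒ h·k1=z·y_n;  k2=λ(1+1/4z)y_n ⇒ h·k2=z(1+1/4z)y_n
  y_{n+1}/y_n = 1 + 7/20z + 13/20z(1+1/4z) = 1 + z + 13/80z²
  so R(z) = 1 + z + 13/80z².

Find x<0 with |R(x)|<1.
x=-0.8: |R|=0.3040
R=1: x+13/80x²=0 ⇒ x=−80/13=-6.1538; min R=1−1/(4·13/80)=-0.5385>−1
Confirm numerically:
  x=-5.831: |R|=0.69409 <1
  x=-3.913: |R|=0.42487 <1
  x=-3.679: |R|=0.47956 <1
  x=-3.651: |R|=0.48491 <1
  x=-6.645: |R|=1.53035 >1
  x=-6.424: |R|=1.28201 >1
  x=-6.396: |R|=1.25168 >1
So |R|<1 on (-6.1538, 0).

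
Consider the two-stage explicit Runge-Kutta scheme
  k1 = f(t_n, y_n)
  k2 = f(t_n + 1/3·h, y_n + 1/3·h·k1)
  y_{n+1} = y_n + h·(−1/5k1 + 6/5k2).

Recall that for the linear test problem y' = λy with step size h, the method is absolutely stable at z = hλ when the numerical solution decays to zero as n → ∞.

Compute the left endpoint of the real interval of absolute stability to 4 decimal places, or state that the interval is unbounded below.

With y'=λy (z=hλ):
  k1=λy_n ⇒ h·k1=z·y_n;  k2=λ(1+1/3z)y_n ⇒ h·k2=z(1+1/3z)y_n
  y_{n+1}/y_n = 1 − 1/5z + 6/5z(1+1/3z) = 1 + z + 2/5z²
  Hence R(z) = 1 + z + 2/5z².

Find x<0 with |R(x)|<1.
x=-1.18: |R|=0.3770
R=1: x+2/5x²=0 ⇒ x=−5/2=-2.5000; min R=1−1/(4·2/5)=0.3750>−1
Confirm numerically:
  x=-2.471: |R|=0.97134 <1
  x=-2.449: |R|=0.95004 <1
  x=-1.307: |R|=0.37630 <1
  x=-2.997: |R|=1.59580 >1
  x=-2.855: |R|=1.40541 >1
  x=-2.694: |R|=1.20905 >1
Stable set (-2.5000, 0).

left endpoint -2.5000.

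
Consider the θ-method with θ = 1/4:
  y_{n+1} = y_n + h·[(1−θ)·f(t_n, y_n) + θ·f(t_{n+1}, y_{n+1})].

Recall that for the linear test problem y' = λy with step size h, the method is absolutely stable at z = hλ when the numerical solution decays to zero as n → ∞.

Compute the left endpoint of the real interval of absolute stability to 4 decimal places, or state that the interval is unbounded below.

Set f=λy, z=hλ:
  y_{n+1} = y_n + z·[3/4·y_n + 1/4·y_{n+1}] ⇒ (1 − 1/4z)y_{n+1} = (1 + 3/4z)y_n
  so R(z) = (1 + 3/4z)/(1 − 1/4z).

Solve |R(x)|<1 on ℝ⁻.
x=-1.11: |R|=0.1311
R=−1: 1+3/4x = −1+1/4x ⇒ -1/2x=2 ⇒ x=2/(-1/2)=-4.0000
Confirm numerically:
  x=-3.931: |R|=0.98260 <1
  x=-2.071: |R|=0.36452 <1
  x=-1.902: |R|=0.28905 <1
  x=-1.736: |R|=0.21060 <1
  x=-4.327: |R|=1.07854 >1
  x=-4.090: |R|=1.02225 >1
Stable set (-4.0000, 0).

z* = -4.0000.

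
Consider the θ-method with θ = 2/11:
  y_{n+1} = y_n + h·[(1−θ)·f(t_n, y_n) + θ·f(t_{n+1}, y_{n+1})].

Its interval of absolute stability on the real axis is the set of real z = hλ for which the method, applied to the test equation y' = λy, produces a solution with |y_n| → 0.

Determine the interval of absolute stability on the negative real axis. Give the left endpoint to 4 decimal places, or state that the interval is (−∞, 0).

(-3.1429, 0).

With y'=λy (z=hλ):
  y_{n+1} = y_n + z·[9/11·y_n + 2/11·y_{n+1}] ⇒ (1 − 2/11z)y_{n+1} = (1 + 9/11z)y_n
  Hence R(z) = (1 + 9/11z)/(1 − 2/11z).

Need |R(x)|<1, x<0.
x=-0.41: |R|=0.6184
R=−1: 1+9/11x = −1+2/11x ⇒ -7/11x=2 ⇒ x=2/(-7/11)=-3.1429
Confirm numerically:
  x=-2.724: |R|=0.82174 <1
  x=-2.131: |R|=0.53591 <1
  x=-2.020: |R|=0.47739 <1
  x=-1.907: |R|=0.41603 <1
  x=-3.564: |R|=1.16262 >1
  x=-3.293: |R|=1.05976 >1
Stable set (-3.1429, 0).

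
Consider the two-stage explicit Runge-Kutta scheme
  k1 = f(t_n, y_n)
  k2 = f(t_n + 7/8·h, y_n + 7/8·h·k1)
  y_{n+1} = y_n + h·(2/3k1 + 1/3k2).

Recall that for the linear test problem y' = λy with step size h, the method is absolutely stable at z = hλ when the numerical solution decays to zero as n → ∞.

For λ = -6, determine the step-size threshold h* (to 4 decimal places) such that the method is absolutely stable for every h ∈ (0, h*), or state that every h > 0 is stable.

Test eqn y'=λy, z=hλ:
  k1=λy_n ⇒ h·k1=z·y_n;  k2=λ(1+7/8z)y_n ⇒ h·k2=z(1+7/8z)y_n
  y_{n+1}/y_n = 1 + 2/3z + 1/3z(1+7/8z) = 1 + z + 7/24z²
  Hence R(z) = 1 + z + 7/24z².

Find x<0 with |R(x)|<1.
x=-0.31: |R|=0.7180
R=1: x+7/24x²=0 ⇒ x=−24/7=-3.4286; min R=1−1/(4·7/24)=0.1429>−1
Confirm numerically:
  x=-2.133: |R|=0.19399 <1
  x=-1.781: |R|=0.14416 <1
  x=-1.744: |R|=0.14311 <1
  x=-3.930: |R|=1.57476 >1
  x=-3.449: |R|=1.02055 >1
Interval (-3.4286, 0).

(-3.4286,0); λ=-6 ⇒ h* = (24/7)/6 = 0.5714.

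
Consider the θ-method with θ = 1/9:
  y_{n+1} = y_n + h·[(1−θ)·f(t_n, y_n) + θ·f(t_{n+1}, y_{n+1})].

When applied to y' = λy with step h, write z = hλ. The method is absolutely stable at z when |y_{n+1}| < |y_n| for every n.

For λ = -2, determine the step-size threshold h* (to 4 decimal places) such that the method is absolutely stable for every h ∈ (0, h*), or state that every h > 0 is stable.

Set f=λy, z=hλ:
  y_{n+1} = y_n + z·[8/9·y_n + 1/9·y_{n+1}] ⇒ (1 − 1/9z)y_{n+1} = (1 + 8/9z)y_n
  ⇒ R(z) = (1 + 8/9z)/(1 − 1/9z).

Solve |R(x)|<1 on ℝ⁻.
x=-0.64: |R|=0.4025
R=−1: 1+8/9x = −1+1/9x ⇒ -7/9x=2 ⇒ x=2/(-7/9)=-2.5714
Confirm numerically:
  x=-2.281: |R|=0.81979 <1
  x=-1.714: |R|=0.43980 <1
  x=-1.369: |R|=0.18825 <1
  x=-1.240: |R|=0.08984 <1
  x=-3.144: |R|=1.33004 >1
  x=-3.121: |R|=1.31738 >1
  x=-3.064: |R|=1.28581 >1
Stable set (-2.5714, 0).

(-2.5714,0); λ=-2 ⇒ h* = (18/7)/2 = 1.2857.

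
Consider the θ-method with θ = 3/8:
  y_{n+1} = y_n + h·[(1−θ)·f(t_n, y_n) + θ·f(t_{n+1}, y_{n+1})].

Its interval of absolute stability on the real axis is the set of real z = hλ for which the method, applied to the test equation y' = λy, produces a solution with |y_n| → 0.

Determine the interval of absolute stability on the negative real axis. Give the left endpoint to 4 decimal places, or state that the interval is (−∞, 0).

With y'=λy (z=hλ):
  y_{n+1} = y_n + z·[5/8·y_n + 3/8·y_{n+1}] ⇒ (1 − 3/8z)y_{n+1} = (1 + 5/8z)y_n
  Hence R(z) = (1 + 5/8z)/(1 − 3/8z).

Boundary: |R(x)|=1, x<0.
x=-0.32: |R|=0.7143
R=−1: 1+5/8x = −1+3/8x ⇒ -1/4x=2 ⇒ x=2/(-1/4)=-8.0000
Confirm numerically:
  x=-6.091: |R|=0.85468 <1
  x=-5.780: |R|=0.82478 <1
  x=-5.446: |R|=0.79012 <1
  x=-8.489: |R|=1.02922 >1
  x=-8.021: |R|=1.00131 >1
Stable set (-8.0000, 0).

z∈(-8.0000,0).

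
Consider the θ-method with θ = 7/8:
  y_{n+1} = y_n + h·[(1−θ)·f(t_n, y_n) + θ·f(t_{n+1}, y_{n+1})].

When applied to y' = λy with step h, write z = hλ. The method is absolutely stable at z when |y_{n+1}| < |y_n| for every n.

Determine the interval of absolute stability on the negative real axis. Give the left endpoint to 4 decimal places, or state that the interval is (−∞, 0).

unbounded; (−∞, 0).

On y'=λy, z=hλ:
  y_{n+1} = y_n + z·[1/8·y_n + 7/8·y_{n+1}] ⇒ (1 − 7/8z)y_{n+1} = (1 + 1/8z)y_n
  R(z) = (1 + 1/8z)/(1 − 7/8z).

Solve |R(x)|<1 on ℝ⁻.
x=-0.35: |R|=0.7321
x=-2: |R|=0.2727
x=-10: |R|=0.0256
x=-100: |R|=0.1299
θ=7/8≥1/2 ⇒ |1+1/8x|<|1−7/8x| ∀x<0 ⇒ interval (−∞,0).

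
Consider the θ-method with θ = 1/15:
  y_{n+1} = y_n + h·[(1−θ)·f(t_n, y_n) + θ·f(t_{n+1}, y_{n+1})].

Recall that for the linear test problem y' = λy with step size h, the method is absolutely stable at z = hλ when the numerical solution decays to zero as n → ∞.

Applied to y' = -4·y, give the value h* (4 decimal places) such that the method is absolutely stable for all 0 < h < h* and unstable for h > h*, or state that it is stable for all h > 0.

Test eqn y'=λy, z=hλ:
  y_{n+1} = y_n + z·[14/15·y_n + 1/15·y_{n+1}] ⇒ (1 − 1/15z)y_{n+1} = (1 + 14/15z)y_n
  R(z) = (1 + 14/15z)/(1 − 1/15z).

Solve |R(x)|<1 on ℝ⁻.
x=-0.39: |R|=0.6199
R=−1: 1+14/15x = −1+1/15x ⇒ -13/15x=2 ⇒ x=2/(-13/15)=-2.3077
Confirm numerically:
  x=-2.208: |R|=0.92469 <1
  x=-1.607: |R|=0.45150 <1
  x=-1.107: |R|=0.03092 <1
  x=-2.812: |R|=1.36807 >1
  x=-2.753: |R|=1.32609 >1
  x=-2.630: |R|=1.23766 >1
So |R|<1 on (-2.3077, 0).

(-2.3077,0); λ=-4 ⇒ h* = (30/13)/4 = 0.5769.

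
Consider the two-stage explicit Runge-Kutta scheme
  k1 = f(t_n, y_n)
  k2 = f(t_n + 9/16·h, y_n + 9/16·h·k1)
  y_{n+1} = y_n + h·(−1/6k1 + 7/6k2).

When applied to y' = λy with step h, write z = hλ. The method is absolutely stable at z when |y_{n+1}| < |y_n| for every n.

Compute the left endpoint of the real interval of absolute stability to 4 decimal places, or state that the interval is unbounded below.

z* = -1.5238.

On y'=λy, z=hλ:
  k1=λy_n ⇒ h·k1=z·y_n;  k2=λ(1+9/16z)y_n ⇒ h·k2=z(1+9/16z)y_n
  y_{n+1}/y_n = 1 − 1/6z + 7/6z(1+9/16z) = 1 + z + 21/32z²
  Hence R(z) = 1 + z + 21/32z².

Find x<0 with |R(x)|<1.
x=-1.49: |R|=0.9669
R=1: x+21/32x²=0 ⇒ x=−32/21=-1.5238; min R=1−1/(4·21/32)=0.6190>−1
Confirm numerically:
  x=-1.472: |R|=0.94995 <1
  x=-0.920: |R|=0.63545 <1
  x=-0.734: |R|=0.61956 <1
  x=-1.909: |R|=1.48256 >1
  x=-1.595: |R|=1.07452 >1
Interval (-1.5238, 0).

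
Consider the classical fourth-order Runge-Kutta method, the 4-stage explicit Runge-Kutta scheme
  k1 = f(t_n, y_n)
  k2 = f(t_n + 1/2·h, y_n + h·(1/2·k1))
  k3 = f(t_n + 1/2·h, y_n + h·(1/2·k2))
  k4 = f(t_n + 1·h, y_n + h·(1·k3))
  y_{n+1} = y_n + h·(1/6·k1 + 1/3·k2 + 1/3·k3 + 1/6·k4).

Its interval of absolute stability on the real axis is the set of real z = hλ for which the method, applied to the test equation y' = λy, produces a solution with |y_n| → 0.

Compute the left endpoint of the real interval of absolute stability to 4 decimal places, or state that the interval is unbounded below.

Test eqn y'=λy, z=hλ:
  order 4, 4-stage ⇒ R(z)=1+z+z^2/2+z^3/6+z^4/24
  (e.g. R(-1.68)=0.27284, |R|=0.27284)

Boundary: |R(x)|=1, x<0.
x=-1.68: |R|=0.2728
|R(-2.4)|=0.5584 |R(-1.42)|=0.2804 |R(-1.27)|=0.3034
Bisect:
  x_lo=-3.0912 |R|=1.5682  x_hi=-0.2506 |R|=0.7783
  mid=-1.67094 |R|=0.27234 →hi
  mid=-2.38109 |R|=0.54309 →hi
  mid=-2.73617 |R|=0.92843 →hi
  mid=-2.91371 |R|=1.21151 →lo
  mid=-2.82494 |R|=1.06144 →lo
  mid=-2.78055 |R|=0.99288 →hi
  mid=-2.80275 |R|=1.02663 →lo
  mid=-2.79165 |R|=1.00963 →lo
  mid=-2.78610 |R|=1.00122 →lo
  mid=-2.78333 |R|=0.99704 →hi
  ...
  [-2.78541,-2.78524] ⇒ x*=-2.7853
Interval (-2.7853, 0).

z* = -2.7853.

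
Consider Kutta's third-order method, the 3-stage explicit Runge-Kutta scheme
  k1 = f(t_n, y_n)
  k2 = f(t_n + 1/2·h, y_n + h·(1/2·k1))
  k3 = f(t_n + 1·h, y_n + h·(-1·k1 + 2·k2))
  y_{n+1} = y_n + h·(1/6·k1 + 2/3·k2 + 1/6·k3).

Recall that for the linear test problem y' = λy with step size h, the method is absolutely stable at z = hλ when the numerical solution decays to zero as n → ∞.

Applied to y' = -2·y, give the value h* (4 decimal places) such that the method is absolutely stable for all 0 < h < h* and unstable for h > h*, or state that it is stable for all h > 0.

(-2.5127,0); λ=-2 ⇒ h* = 1.2564.

On y'=λy, z=hλ:
  order 3, 3-stage ⇒ R(z)=1+z+z^2/2+z^3/6
  (e.g. R(-1.35)=0.15119, |R|=0.15119)

Boundary: |R(x)|=1, x<0.
x=-1.35: |R|=0.1512
|R(-2.82)|=1.5814 |R(-1.4)|=0.1227 |R(-0.86)|=0.4038
Bisect:
  x_lo=-3.1259 |R|=2.3308  x_hi=-0.0583 |R|=0.9433
  mid=-1.59210 |R|=0.00268 →hi
  mid=-2.35898 |R|=0.76446 →hi
  mid=-2.74242 |R|=1.41955 →lo
  mid=-2.55070 |R|=1.06350 →lo
  mid=-2.45484 |R|=0.90730 →hi
  mid=-2.50277 |R|=0.98367 →hi
  mid=-2.52673 |R|=1.02315 →lo
  ...
  [-2.51288,-2.51269] ⇒ x*=-2.5127
Stable set (-2.5127, 0).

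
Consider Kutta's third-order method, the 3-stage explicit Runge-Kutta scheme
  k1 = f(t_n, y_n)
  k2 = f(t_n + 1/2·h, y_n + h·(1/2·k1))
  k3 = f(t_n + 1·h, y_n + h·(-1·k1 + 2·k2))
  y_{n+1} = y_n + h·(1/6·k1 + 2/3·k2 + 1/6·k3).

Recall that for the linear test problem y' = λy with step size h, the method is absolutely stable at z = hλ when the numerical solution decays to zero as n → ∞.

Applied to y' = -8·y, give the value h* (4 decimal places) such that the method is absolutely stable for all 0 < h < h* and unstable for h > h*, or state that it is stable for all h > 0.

(-2.5127,0); λ=-8 ⇒ h* = 0.3141.

Set f=λy, z=hλ:
  order 3, 3-stage ⇒ R(z)=1+z+z^2/2+z^3/6
  (e.g. R(-1.06)=0.30330, |R|=0.30330)

Need |R(x)|<1, x<0.
x=-1.06: |R|=0.3033
|R(-2.72)|=1.3747 |R(-1.99)|=0.3234 |R(-0.8)|=0.4347
Bisect:
  x_lo=-3.0547 |R|=2.1397  x_hi=-0.2671 |R|=0.7654
  mid=-1.66088 |R|=0.04522 →hi
  mid=-2.35778 |R|=0.76275 →hi
  mid=-2.70623 |R|=1.34766 →lo
  mid=-2.53201 |R|=1.03195 →lo
  mid=-2.44490 |R|=0.89187 →hi
  mid=-2.48845 |R|=0.96050 →hi
  mid=-2.51023 |R|=0.99587 →hi
  mid=-2.52112 |R|=1.01382 →lo
  mid=-2.51567 |R|=1.00482 →lo
  mid=-2.51295 |R|=1.00034 →lo
  ...
  [-2.51278,-2.51261] ⇒ x*=-2.5127
Stable set (-2.5127, 0).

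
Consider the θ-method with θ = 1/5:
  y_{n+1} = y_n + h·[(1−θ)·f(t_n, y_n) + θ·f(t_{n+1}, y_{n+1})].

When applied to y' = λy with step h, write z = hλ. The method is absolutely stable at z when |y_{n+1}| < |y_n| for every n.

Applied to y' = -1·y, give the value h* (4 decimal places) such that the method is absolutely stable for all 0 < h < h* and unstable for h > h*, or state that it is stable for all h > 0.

(-3.3333,0); λ=-1 ⇒ h* = (10/3)/1 = 3.3333.

Set f=λy, z=hλ:
  y_{n+1} = y_n + z·[4/5·y_n + 1/5·y_{n+1}] ⇒ (1 − 1/5z)y_{n+1} = (1 + 4/5z)y_n
  so R(z) = (1 + 4/5z)/(1 − 1/5z).

Find x<0 with |R(x)|<1.
x=-0.39: |R|=0.6382
R=−1: 1+4/5x = −1+1/5x ⇒ -3/5x=2 ⇒ x=2/(-3/5)=-3.3333
Confirm numerically:
  x=-2.346: |R|=0.59679 <1
  x=-1.909: |R|=0.38153 <1
  x=-1.817: |R|=0.33270 <1
  x=-3.883: |R|=1.18564 >1
  x=-3.509: |R|=1.06193 >1
Interval (-3.3333, 0).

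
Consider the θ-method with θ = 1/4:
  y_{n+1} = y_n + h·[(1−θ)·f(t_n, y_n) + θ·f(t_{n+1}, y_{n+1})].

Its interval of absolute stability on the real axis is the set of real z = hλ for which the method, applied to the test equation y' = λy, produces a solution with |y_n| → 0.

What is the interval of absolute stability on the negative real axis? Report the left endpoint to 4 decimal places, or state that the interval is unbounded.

z∈(-4.0000,0).

On y'=λy, z=hλ:
  y_{n+1} = y_n + z·[3/4·y_n + 1/4·y_{n+1}] ⇒ (1 − 1/4z)y_{n+1} = (1 + 3/4z)y_n
  R(z) = (1 + 3/4z)/(1 − 1/4z).

Boundary: |R(x)|=1, x<0.
x=-1.13: |R|=0.1189
R=−1: 1+3/4x = −1+1/4x ⇒ -1/2x=2 ⇒ x=2/(-1/2)=-4.0000
Confirm numerically:
  x=-3.905: |R|=0.97596 <1
  x=-3.622: |R|=0.90081 <1
  x=-3.276: |R|=0.80099 <1
  x=-4.518: |R|=1.12162 >1
  x=-4.491: |R|=1.11565 >1
Stable set (-4.0000, 0).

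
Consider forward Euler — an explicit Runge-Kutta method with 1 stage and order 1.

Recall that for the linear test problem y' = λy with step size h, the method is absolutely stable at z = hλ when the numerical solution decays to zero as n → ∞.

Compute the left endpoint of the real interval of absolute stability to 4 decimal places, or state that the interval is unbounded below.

With y'=λy (z=hλ):
  order 1, 1-stage ⇒ R(z)=1+z
  (e.g. R(-1.46)=-0.46000, |R|=0.46000)

Solve |R(x)|<1 on ℝ⁻.
x=-1.46: |R|=0.4600
|R(-1.4)|=0.4000 |R(-1.19)|=0.1900 |R(-0.8)|=0.2000
Bisect:
  x_lo=-2.8776 |R|=1.8776  x_hi=-0.0808 |R|=0.9192
  mid=-1.47919 |R|=0.47919 →hi
  mid=-2.17837 |R|=1.17837 →lo
  mid=-1.82878 |R|=0.82878 →hi
  mid=-2.00358 |R|=1.00358 →lo
  mid=-1.91618 |R|=0.91618 →hi
  mid=-1.95988 |R|=0.95988 →hi
  mid=-1.98173 |R|=0.98173 →hi
  ...
  [-2.00016,-1.99999] ⇒ x*=-2.0000
So |R|<1 on (-2.0000, 0).

left endpoint -2.0000.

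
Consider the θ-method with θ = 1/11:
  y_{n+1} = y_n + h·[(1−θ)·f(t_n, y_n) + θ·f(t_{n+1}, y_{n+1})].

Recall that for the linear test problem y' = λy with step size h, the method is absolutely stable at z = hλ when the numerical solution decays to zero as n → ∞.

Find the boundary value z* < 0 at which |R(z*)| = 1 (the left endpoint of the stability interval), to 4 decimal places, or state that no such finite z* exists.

z* = -2.4444.

With y'=λy (z=hλ):
  y_{n+1} = y_n + z·[10/11·y_n + 1/11·y_{n+1}] ⇒ (1 − 1/11z)y_{n+1} = (1 + 10/11z)y_n
  so R(z) = (1 + 10/11z)/(1 − 1/11z).

Boundary: |R(x)|=1, x<0.
x=-1.63: |R|=0.4196
R=−1: 1+10/11x = −1+1/11x ⇒ -9/11x=2 ⇒ x=2/(-9/11)=-2.4444
Confirm numerically:
  x=-2.331: |R|=0.92341 <1
  x=-2.207: |R|=0.83819 <1
  x=-1.991: |R|=0.68586 <1
  x=-1.420: |R|=0.25765 <1
  x=-2.877: |R|=1.28054 >1
  x=-2.753: |R|=1.20192 >1
  x=-2.688: |R|=1.16014 >1
Stable set (-2.4444, 0).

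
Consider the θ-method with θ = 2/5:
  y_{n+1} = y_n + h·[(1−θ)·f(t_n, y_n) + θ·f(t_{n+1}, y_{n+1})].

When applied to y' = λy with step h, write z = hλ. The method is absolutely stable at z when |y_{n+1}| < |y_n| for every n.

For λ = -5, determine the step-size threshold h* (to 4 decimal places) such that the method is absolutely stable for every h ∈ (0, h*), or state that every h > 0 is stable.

(-10.0000,0); λ=-5 ⇒ h* = (10)/5 = 2.0000.

Test eqn y'=λy, z=hλ:
  y_{n+1} = y_n + z·[3/5·y_n + 2/5·y_{n+1}] ⇒ (1 − 2/5z)y_{n+1} = (1 + 3/5z)y_n
  Hence R(z) = (1 + 3/5z)/(1 − 2/5z).

Find x<0 with |R(x)|<1.
x=-1.4: |R|=0.1026
R=−1: 1+3/5x = −1+2/5x ⇒ -1/5x=2 ⇒ x=2/(-1/5)=-10.0000
Confirm numerically:
  x=-8.782: |R|=0.94602 <1
  x=-7.699: |R|=0.88719 <1
  x=-5.122: |R|=0.68001 <1
  x=-10.475: |R|=1.01830 >1
  x=-10.323: |R|=1.01259 >1
  x=-10.021: |R|=1.00084 >1
So |R|<1 on (-10.0000, 0).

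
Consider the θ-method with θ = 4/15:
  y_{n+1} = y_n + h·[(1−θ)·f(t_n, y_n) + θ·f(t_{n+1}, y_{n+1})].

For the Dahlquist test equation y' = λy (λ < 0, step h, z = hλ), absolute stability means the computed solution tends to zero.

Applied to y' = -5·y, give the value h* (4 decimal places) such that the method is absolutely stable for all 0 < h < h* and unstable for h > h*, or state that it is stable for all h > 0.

With y'=λy (z=hλ):
  y_{n+1} = y_n + z·[11/15·y_n + 4/15·y_{n+1}] ⇒ (1 − 4/15z)y_{n+1} = (1 + 11/15z)y_n
  ⇒ R(z) = (1 + 11/15z)/(1 − 4/15z).

Need |R(x)|<1, x<0.
x=-1.55: |R|=0.0967
R=−1: 1+11/15x = −1+4/15x ⇒ -7/15x=2 ⇒ x=2/(-7/15)=-4.2857
Confirm numerically:
  x=-3.685: |R|=0.85861 <1
  x=-3.482: |R|=0.80552 <1
  x=-2.764: |R|=0.59119 <1
  x=-2.331: |R|=0.43747 <1
  x=-4.651: |R|=1.07609 >1
  x=-4.588: |R|=1.06344 >1
  x=-4.562: |R|=1.05817 >1
So |R|<1 on (-4.2857, 0).

(-4.2857,0); λ=-5 ⇒ h* = (30/7)/5 = 0.8571.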